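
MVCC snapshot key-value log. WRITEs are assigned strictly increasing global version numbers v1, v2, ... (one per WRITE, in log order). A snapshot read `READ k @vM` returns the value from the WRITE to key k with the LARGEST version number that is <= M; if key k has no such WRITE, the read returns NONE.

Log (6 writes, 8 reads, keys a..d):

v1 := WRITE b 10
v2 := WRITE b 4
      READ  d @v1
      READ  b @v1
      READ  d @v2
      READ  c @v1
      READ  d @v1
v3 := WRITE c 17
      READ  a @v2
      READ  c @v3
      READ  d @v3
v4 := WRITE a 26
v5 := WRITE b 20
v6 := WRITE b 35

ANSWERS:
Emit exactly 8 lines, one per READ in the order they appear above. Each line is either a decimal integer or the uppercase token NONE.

Answer: NONE
10
NONE
NONE
NONE
NONE
17
NONE

Derivation:
v1: WRITE b=10  (b history now [(1, 10)])
v2: WRITE b=4  (b history now [(1, 10), (2, 4)])
READ d @v1: history=[] -> no version <= 1 -> NONE
READ b @v1: history=[(1, 10), (2, 4)] -> pick v1 -> 10
READ d @v2: history=[] -> no version <= 2 -> NONE
READ c @v1: history=[] -> no version <= 1 -> NONE
READ d @v1: history=[] -> no version <= 1 -> NONE
v3: WRITE c=17  (c history now [(3, 17)])
READ a @v2: history=[] -> no version <= 2 -> NONE
READ c @v3: history=[(3, 17)] -> pick v3 -> 17
READ d @v3: history=[] -> no version <= 3 -> NONE
v4: WRITE a=26  (a history now [(4, 26)])
v5: WRITE b=20  (b history now [(1, 10), (2, 4), (5, 20)])
v6: WRITE b=35  (b history now [(1, 10), (2, 4), (5, 20), (6, 35)])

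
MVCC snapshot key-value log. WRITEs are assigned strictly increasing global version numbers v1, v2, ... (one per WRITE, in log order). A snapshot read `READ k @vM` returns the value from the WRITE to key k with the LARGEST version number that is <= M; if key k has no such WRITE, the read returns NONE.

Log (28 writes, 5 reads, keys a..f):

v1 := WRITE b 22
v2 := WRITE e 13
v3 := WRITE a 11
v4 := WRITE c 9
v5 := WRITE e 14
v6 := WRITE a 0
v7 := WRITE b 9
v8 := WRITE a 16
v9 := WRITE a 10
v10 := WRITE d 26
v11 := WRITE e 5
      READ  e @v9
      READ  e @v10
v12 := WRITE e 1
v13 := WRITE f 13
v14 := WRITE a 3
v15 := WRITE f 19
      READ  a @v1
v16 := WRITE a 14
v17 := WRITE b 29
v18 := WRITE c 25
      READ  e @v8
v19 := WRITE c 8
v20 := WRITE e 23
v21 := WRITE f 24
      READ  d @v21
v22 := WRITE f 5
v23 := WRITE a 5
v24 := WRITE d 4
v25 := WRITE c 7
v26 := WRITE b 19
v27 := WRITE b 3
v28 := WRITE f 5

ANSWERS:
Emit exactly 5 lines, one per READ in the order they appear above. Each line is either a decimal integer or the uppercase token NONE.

Answer: 14
14
NONE
14
26

Derivation:
v1: WRITE b=22  (b history now [(1, 22)])
v2: WRITE e=13  (e history now [(2, 13)])
v3: WRITE a=11  (a history now [(3, 11)])
v4: WRITE c=9  (c history now [(4, 9)])
v5: WRITE e=14  (e history now [(2, 13), (5, 14)])
v6: WRITE a=0  (a history now [(3, 11), (6, 0)])
v7: WRITE b=9  (b history now [(1, 22), (7, 9)])
v8: WRITE a=16  (a history now [(3, 11), (6, 0), (8, 16)])
v9: WRITE a=10  (a history now [(3, 11), (6, 0), (8, 16), (9, 10)])
v10: WRITE d=26  (d history now [(10, 26)])
v11: WRITE e=5  (e history now [(2, 13), (5, 14), (11, 5)])
READ e @v9: history=[(2, 13), (5, 14), (11, 5)] -> pick v5 -> 14
READ e @v10: history=[(2, 13), (5, 14), (11, 5)] -> pick v5 -> 14
v12: WRITE e=1  (e history now [(2, 13), (5, 14), (11, 5), (12, 1)])
v13: WRITE f=13  (f history now [(13, 13)])
v14: WRITE a=3  (a history now [(3, 11), (6, 0), (8, 16), (9, 10), (14, 3)])
v15: WRITE f=19  (f history now [(13, 13), (15, 19)])
READ a @v1: history=[(3, 11), (6, 0), (8, 16), (9, 10), (14, 3)] -> no version <= 1 -> NONE
v16: WRITE a=14  (a history now [(3, 11), (6, 0), (8, 16), (9, 10), (14, 3), (16, 14)])
v17: WRITE b=29  (b history now [(1, 22), (7, 9), (17, 29)])
v18: WRITE c=25  (c history now [(4, 9), (18, 25)])
READ e @v8: history=[(2, 13), (5, 14), (11, 5), (12, 1)] -> pick v5 -> 14
v19: WRITE c=8  (c history now [(4, 9), (18, 25), (19, 8)])
v20: WRITE e=23  (e history now [(2, 13), (5, 14), (11, 5), (12, 1), (20, 23)])
v21: WRITE f=24  (f history now [(13, 13), (15, 19), (21, 24)])
READ d @v21: history=[(10, 26)] -> pick v10 -> 26
v22: WRITE f=5  (f history now [(13, 13), (15, 19), (21, 24), (22, 5)])
v23: WRITE a=5  (a history now [(3, 11), (6, 0), (8, 16), (9, 10), (14, 3), (16, 14), (23, 5)])
v24: WRITE d=4  (d history now [(10, 26), (24, 4)])
v25: WRITE c=7  (c history now [(4, 9), (18, 25), (19, 8), (25, 7)])
v26: WRITE b=19  (b history now [(1, 22), (7, 9), (17, 29), (26, 19)])
v27: WRITE b=3  (b history now [(1, 22), (7, 9), (17, 29), (26, 19), (27, 3)])
v28: WRITE f=5  (f history now [(13, 13), (15, 19), (21, 24), (22, 5), (28, 5)])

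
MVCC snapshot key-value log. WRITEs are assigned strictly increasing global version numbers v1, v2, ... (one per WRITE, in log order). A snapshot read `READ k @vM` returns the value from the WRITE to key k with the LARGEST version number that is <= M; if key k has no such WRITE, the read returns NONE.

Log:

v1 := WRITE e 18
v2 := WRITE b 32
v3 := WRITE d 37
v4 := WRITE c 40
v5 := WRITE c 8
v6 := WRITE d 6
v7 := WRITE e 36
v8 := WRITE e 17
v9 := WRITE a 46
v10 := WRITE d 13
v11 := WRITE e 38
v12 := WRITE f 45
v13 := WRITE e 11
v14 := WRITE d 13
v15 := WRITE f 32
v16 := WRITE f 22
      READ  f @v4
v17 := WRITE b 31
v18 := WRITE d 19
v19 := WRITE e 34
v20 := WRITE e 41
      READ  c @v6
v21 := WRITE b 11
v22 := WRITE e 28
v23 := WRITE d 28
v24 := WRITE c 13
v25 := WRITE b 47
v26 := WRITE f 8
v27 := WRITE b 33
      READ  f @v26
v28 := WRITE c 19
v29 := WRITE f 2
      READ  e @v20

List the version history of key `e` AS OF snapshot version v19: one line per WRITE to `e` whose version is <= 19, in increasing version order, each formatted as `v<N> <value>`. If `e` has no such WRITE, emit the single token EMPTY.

Answer: v1 18
v7 36
v8 17
v11 38
v13 11
v19 34

Derivation:
Scan writes for key=e with version <= 19:
  v1 WRITE e 18 -> keep
  v2 WRITE b 32 -> skip
  v3 WRITE d 37 -> skip
  v4 WRITE c 40 -> skip
  v5 WRITE c 8 -> skip
  v6 WRITE d 6 -> skip
  v7 WRITE e 36 -> keep
  v8 WRITE e 17 -> keep
  v9 WRITE a 46 -> skip
  v10 WRITE d 13 -> skip
  v11 WRITE e 38 -> keep
  v12 WRITE f 45 -> skip
  v13 WRITE e 11 -> keep
  v14 WRITE d 13 -> skip
  v15 WRITE f 32 -> skip
  v16 WRITE f 22 -> skip
  v17 WRITE b 31 -> skip
  v18 WRITE d 19 -> skip
  v19 WRITE e 34 -> keep
  v20 WRITE e 41 -> drop (> snap)
  v21 WRITE b 11 -> skip
  v22 WRITE e 28 -> drop (> snap)
  v23 WRITE d 28 -> skip
  v24 WRITE c 13 -> skip
  v25 WRITE b 47 -> skip
  v26 WRITE f 8 -> skip
  v27 WRITE b 33 -> skip
  v28 WRITE c 19 -> skip
  v29 WRITE f 2 -> skip
Collected: [(1, 18), (7, 36), (8, 17), (11, 38), (13, 11), (19, 34)]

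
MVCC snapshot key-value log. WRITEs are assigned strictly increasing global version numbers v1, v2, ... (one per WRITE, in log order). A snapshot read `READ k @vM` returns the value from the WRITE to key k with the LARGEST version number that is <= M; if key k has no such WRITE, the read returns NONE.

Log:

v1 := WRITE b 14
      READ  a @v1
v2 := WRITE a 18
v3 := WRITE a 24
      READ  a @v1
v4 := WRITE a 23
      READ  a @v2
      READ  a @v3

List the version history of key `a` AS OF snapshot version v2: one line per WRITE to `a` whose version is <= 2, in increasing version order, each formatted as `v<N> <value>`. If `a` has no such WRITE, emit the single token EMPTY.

Scan writes for key=a with version <= 2:
  v1 WRITE b 14 -> skip
  v2 WRITE a 18 -> keep
  v3 WRITE a 24 -> drop (> snap)
  v4 WRITE a 23 -> drop (> snap)
Collected: [(2, 18)]

Answer: v2 18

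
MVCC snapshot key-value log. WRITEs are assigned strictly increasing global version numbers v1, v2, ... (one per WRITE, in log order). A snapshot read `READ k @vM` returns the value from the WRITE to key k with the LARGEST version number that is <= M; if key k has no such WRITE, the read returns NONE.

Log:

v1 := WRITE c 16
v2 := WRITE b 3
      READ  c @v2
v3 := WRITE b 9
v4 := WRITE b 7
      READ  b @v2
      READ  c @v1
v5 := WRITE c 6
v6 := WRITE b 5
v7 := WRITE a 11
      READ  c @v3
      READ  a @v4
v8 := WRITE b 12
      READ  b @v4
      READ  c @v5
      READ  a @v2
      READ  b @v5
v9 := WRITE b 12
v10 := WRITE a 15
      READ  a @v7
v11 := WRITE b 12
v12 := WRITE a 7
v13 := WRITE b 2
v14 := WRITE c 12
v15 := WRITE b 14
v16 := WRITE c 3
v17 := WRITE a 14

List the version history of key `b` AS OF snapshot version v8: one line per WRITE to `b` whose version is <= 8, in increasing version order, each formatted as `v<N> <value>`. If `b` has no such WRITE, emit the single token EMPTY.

Scan writes for key=b with version <= 8:
  v1 WRITE c 16 -> skip
  v2 WRITE b 3 -> keep
  v3 WRITE b 9 -> keep
  v4 WRITE b 7 -> keep
  v5 WRITE c 6 -> skip
  v6 WRITE b 5 -> keep
  v7 WRITE a 11 -> skip
  v8 WRITE b 12 -> keep
  v9 WRITE b 12 -> drop (> snap)
  v10 WRITE a 15 -> skip
  v11 WRITE b 12 -> drop (> snap)
  v12 WRITE a 7 -> skip
  v13 WRITE b 2 -> drop (> snap)
  v14 WRITE c 12 -> skip
  v15 WRITE b 14 -> drop (> snap)
  v16 WRITE c 3 -> skip
  v17 WRITE a 14 -> skip
Collected: [(2, 3), (3, 9), (4, 7), (6, 5), (8, 12)]

Answer: v2 3
v3 9
v4 7
v6 5
v8 12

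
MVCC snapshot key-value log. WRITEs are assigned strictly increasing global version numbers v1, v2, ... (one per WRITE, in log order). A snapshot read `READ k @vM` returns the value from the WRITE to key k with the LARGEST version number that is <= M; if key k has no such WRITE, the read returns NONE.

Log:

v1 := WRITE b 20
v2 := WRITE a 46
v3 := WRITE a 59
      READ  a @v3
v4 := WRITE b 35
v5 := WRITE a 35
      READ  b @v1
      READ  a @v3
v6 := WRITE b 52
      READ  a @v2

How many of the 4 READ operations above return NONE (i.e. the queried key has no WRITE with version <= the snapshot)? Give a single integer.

Answer: 0

Derivation:
v1: WRITE b=20  (b history now [(1, 20)])
v2: WRITE a=46  (a history now [(2, 46)])
v3: WRITE a=59  (a history now [(2, 46), (3, 59)])
READ a @v3: history=[(2, 46), (3, 59)] -> pick v3 -> 59
v4: WRITE b=35  (b history now [(1, 20), (4, 35)])
v5: WRITE a=35  (a history now [(2, 46), (3, 59), (5, 35)])
READ b @v1: history=[(1, 20), (4, 35)] -> pick v1 -> 20
READ a @v3: history=[(2, 46), (3, 59), (5, 35)] -> pick v3 -> 59
v6: WRITE b=52  (b history now [(1, 20), (4, 35), (6, 52)])
READ a @v2: history=[(2, 46), (3, 59), (5, 35)] -> pick v2 -> 46
Read results in order: ['59', '20', '59', '46']
NONE count = 0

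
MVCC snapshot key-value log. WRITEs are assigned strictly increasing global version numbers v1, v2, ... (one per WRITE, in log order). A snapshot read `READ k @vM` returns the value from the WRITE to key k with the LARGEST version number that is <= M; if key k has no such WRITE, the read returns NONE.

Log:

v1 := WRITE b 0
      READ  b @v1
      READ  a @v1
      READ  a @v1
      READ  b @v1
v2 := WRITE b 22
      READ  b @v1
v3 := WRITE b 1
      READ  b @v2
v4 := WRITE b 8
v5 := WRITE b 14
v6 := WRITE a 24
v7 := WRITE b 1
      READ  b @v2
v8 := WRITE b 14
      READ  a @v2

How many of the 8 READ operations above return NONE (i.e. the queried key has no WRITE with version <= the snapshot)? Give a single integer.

v1: WRITE b=0  (b history now [(1, 0)])
READ b @v1: history=[(1, 0)] -> pick v1 -> 0
READ a @v1: history=[] -> no version <= 1 -> NONE
READ a @v1: history=[] -> no version <= 1 -> NONE
READ b @v1: history=[(1, 0)] -> pick v1 -> 0
v2: WRITE b=22  (b history now [(1, 0), (2, 22)])
READ b @v1: history=[(1, 0), (2, 22)] -> pick v1 -> 0
v3: WRITE b=1  (b history now [(1, 0), (2, 22), (3, 1)])
READ b @v2: history=[(1, 0), (2, 22), (3, 1)] -> pick v2 -> 22
v4: WRITE b=8  (b history now [(1, 0), (2, 22), (3, 1), (4, 8)])
v5: WRITE b=14  (b history now [(1, 0), (2, 22), (3, 1), (4, 8), (5, 14)])
v6: WRITE a=24  (a history now [(6, 24)])
v7: WRITE b=1  (b history now [(1, 0), (2, 22), (3, 1), (4, 8), (5, 14), (7, 1)])
READ b @v2: history=[(1, 0), (2, 22), (3, 1), (4, 8), (5, 14), (7, 1)] -> pick v2 -> 22
v8: WRITE b=14  (b history now [(1, 0), (2, 22), (3, 1), (4, 8), (5, 14), (7, 1), (8, 14)])
READ a @v2: history=[(6, 24)] -> no version <= 2 -> NONE
Read results in order: ['0', 'NONE', 'NONE', '0', '0', '22', '22', 'NONE']
NONE count = 3

Answer: 3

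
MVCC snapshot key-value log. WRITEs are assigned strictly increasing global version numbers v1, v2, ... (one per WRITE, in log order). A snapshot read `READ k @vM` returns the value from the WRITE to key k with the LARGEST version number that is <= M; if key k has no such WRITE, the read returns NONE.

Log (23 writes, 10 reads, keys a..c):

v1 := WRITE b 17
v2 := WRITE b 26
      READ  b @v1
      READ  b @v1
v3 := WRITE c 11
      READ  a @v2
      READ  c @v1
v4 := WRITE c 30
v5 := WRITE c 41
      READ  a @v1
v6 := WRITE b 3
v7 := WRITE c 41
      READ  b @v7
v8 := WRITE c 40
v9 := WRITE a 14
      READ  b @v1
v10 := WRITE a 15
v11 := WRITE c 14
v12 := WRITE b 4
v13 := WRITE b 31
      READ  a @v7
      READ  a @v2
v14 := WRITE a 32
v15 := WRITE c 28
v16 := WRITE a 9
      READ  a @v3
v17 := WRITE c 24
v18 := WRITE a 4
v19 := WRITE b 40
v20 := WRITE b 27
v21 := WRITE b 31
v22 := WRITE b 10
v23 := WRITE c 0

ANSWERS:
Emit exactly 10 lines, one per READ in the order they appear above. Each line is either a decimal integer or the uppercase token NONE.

Answer: 17
17
NONE
NONE
NONE
3
17
NONE
NONE
NONE

Derivation:
v1: WRITE b=17  (b history now [(1, 17)])
v2: WRITE b=26  (b history now [(1, 17), (2, 26)])
READ b @v1: history=[(1, 17), (2, 26)] -> pick v1 -> 17
READ b @v1: history=[(1, 17), (2, 26)] -> pick v1 -> 17
v3: WRITE c=11  (c history now [(3, 11)])
READ a @v2: history=[] -> no version <= 2 -> NONE
READ c @v1: history=[(3, 11)] -> no version <= 1 -> NONE
v4: WRITE c=30  (c history now [(3, 11), (4, 30)])
v5: WRITE c=41  (c history now [(3, 11), (4, 30), (5, 41)])
READ a @v1: history=[] -> no version <= 1 -> NONE
v6: WRITE b=3  (b history now [(1, 17), (2, 26), (6, 3)])
v7: WRITE c=41  (c history now [(3, 11), (4, 30), (5, 41), (7, 41)])
READ b @v7: history=[(1, 17), (2, 26), (6, 3)] -> pick v6 -> 3
v8: WRITE c=40  (c history now [(3, 11), (4, 30), (5, 41), (7, 41), (8, 40)])
v9: WRITE a=14  (a history now [(9, 14)])
READ b @v1: history=[(1, 17), (2, 26), (6, 3)] -> pick v1 -> 17
v10: WRITE a=15  (a history now [(9, 14), (10, 15)])
v11: WRITE c=14  (c history now [(3, 11), (4, 30), (5, 41), (7, 41), (8, 40), (11, 14)])
v12: WRITE b=4  (b history now [(1, 17), (2, 26), (6, 3), (12, 4)])
v13: WRITE b=31  (b history now [(1, 17), (2, 26), (6, 3), (12, 4), (13, 31)])
READ a @v7: history=[(9, 14), (10, 15)] -> no version <= 7 -> NONE
READ a @v2: history=[(9, 14), (10, 15)] -> no version <= 2 -> NONE
v14: WRITE a=32  (a history now [(9, 14), (10, 15), (14, 32)])
v15: WRITE c=28  (c history now [(3, 11), (4, 30), (5, 41), (7, 41), (8, 40), (11, 14), (15, 28)])
v16: WRITE a=9  (a history now [(9, 14), (10, 15), (14, 32), (16, 9)])
READ a @v3: history=[(9, 14), (10, 15), (14, 32), (16, 9)] -> no version <= 3 -> NONE
v17: WRITE c=24  (c history now [(3, 11), (4, 30), (5, 41), (7, 41), (8, 40), (11, 14), (15, 28), (17, 24)])
v18: WRITE a=4  (a history now [(9, 14), (10, 15), (14, 32), (16, 9), (18, 4)])
v19: WRITE b=40  (b history now [(1, 17), (2, 26), (6, 3), (12, 4), (13, 31), (19, 40)])
v20: WRITE b=27  (b history now [(1, 17), (2, 26), (6, 3), (12, 4), (13, 31), (19, 40), (20, 27)])
v21: WRITE b=31  (b history now [(1, 17), (2, 26), (6, 3), (12, 4), (13, 31), (19, 40), (20, 27), (21, 31)])
v22: WRITE b=10  (b history now [(1, 17), (2, 26), (6, 3), (12, 4), (13, 31), (19, 40), (20, 27), (21, 31), (22, 10)])
v23: WRITE c=0  (c history now [(3, 11), (4, 30), (5, 41), (7, 41), (8, 40), (11, 14), (15, 28), (17, 24), (23, 0)])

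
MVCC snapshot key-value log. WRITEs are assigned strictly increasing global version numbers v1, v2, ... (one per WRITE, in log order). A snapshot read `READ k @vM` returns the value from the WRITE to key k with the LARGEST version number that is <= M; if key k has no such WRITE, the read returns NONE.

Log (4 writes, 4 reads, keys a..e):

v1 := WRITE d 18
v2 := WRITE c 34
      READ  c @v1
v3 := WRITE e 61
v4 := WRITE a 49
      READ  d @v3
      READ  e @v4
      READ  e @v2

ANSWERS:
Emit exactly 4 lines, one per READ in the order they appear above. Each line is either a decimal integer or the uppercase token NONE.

Answer: NONE
18
61
NONE

Derivation:
v1: WRITE d=18  (d history now [(1, 18)])
v2: WRITE c=34  (c history now [(2, 34)])
READ c @v1: history=[(2, 34)] -> no version <= 1 -> NONE
v3: WRITE e=61  (e history now [(3, 61)])
v4: WRITE a=49  (a history now [(4, 49)])
READ d @v3: history=[(1, 18)] -> pick v1 -> 18
READ e @v4: history=[(3, 61)] -> pick v3 -> 61
READ e @v2: history=[(3, 61)] -> no version <= 2 -> NONE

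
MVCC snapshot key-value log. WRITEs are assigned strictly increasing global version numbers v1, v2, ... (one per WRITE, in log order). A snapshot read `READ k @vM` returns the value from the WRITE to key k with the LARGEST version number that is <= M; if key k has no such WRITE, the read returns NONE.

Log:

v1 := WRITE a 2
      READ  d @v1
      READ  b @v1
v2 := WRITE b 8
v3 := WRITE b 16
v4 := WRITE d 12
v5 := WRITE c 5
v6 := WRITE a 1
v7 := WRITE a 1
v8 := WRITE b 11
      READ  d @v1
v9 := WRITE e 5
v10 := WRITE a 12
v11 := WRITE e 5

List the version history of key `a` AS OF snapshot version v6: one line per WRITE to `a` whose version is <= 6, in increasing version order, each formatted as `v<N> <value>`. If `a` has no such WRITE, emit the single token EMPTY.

Answer: v1 2
v6 1

Derivation:
Scan writes for key=a with version <= 6:
  v1 WRITE a 2 -> keep
  v2 WRITE b 8 -> skip
  v3 WRITE b 16 -> skip
  v4 WRITE d 12 -> skip
  v5 WRITE c 5 -> skip
  v6 WRITE a 1 -> keep
  v7 WRITE a 1 -> drop (> snap)
  v8 WRITE b 11 -> skip
  v9 WRITE e 5 -> skip
  v10 WRITE a 12 -> drop (> snap)
  v11 WRITE e 5 -> skip
Collected: [(1, 2), (6, 1)]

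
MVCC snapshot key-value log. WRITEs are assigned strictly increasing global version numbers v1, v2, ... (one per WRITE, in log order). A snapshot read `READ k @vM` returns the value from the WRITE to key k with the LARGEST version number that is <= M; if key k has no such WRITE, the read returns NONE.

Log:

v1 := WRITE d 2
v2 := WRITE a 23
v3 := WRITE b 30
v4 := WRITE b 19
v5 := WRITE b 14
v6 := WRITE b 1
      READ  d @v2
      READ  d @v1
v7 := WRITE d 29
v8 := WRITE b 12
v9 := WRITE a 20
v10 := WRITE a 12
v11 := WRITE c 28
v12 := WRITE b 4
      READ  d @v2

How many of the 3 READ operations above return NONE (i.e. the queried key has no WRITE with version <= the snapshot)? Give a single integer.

Answer: 0

Derivation:
v1: WRITE d=2  (d history now [(1, 2)])
v2: WRITE a=23  (a history now [(2, 23)])
v3: WRITE b=30  (b history now [(3, 30)])
v4: WRITE b=19  (b history now [(3, 30), (4, 19)])
v5: WRITE b=14  (b history now [(3, 30), (4, 19), (5, 14)])
v6: WRITE b=1  (b history now [(3, 30), (4, 19), (5, 14), (6, 1)])
READ d @v2: history=[(1, 2)] -> pick v1 -> 2
READ d @v1: history=[(1, 2)] -> pick v1 -> 2
v7: WRITE d=29  (d history now [(1, 2), (7, 29)])
v8: WRITE b=12  (b history now [(3, 30), (4, 19), (5, 14), (6, 1), (8, 12)])
v9: WRITE a=20  (a history now [(2, 23), (9, 20)])
v10: WRITE a=12  (a history now [(2, 23), (9, 20), (10, 12)])
v11: WRITE c=28  (c history now [(11, 28)])
v12: WRITE b=4  (b history now [(3, 30), (4, 19), (5, 14), (6, 1), (8, 12), (12, 4)])
READ d @v2: history=[(1, 2), (7, 29)] -> pick v1 -> 2
Read results in order: ['2', '2', '2']
NONE count = 0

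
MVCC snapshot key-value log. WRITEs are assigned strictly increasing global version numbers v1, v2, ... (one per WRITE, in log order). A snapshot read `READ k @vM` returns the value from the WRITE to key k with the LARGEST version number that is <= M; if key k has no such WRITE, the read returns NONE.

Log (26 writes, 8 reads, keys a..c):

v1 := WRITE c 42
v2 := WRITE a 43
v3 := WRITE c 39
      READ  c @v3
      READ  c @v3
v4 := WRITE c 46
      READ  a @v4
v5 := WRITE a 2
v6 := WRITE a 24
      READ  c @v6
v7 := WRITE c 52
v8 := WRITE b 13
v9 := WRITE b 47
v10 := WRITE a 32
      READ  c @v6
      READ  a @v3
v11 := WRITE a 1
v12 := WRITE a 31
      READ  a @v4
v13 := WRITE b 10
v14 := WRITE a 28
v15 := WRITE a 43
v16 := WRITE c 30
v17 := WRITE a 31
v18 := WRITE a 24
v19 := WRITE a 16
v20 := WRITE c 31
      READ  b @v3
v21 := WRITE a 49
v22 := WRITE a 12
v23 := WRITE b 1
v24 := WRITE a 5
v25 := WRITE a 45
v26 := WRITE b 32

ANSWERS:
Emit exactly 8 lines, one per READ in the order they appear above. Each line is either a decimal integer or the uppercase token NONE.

Answer: 39
39
43
46
46
43
43
NONE

Derivation:
v1: WRITE c=42  (c history now [(1, 42)])
v2: WRITE a=43  (a history now [(2, 43)])
v3: WRITE c=39  (c history now [(1, 42), (3, 39)])
READ c @v3: history=[(1, 42), (3, 39)] -> pick v3 -> 39
READ c @v3: history=[(1, 42), (3, 39)] -> pick v3 -> 39
v4: WRITE c=46  (c history now [(1, 42), (3, 39), (4, 46)])
READ a @v4: history=[(2, 43)] -> pick v2 -> 43
v5: WRITE a=2  (a history now [(2, 43), (5, 2)])
v6: WRITE a=24  (a history now [(2, 43), (5, 2), (6, 24)])
READ c @v6: history=[(1, 42), (3, 39), (4, 46)] -> pick v4 -> 46
v7: WRITE c=52  (c history now [(1, 42), (3, 39), (4, 46), (7, 52)])
v8: WRITE b=13  (b history now [(8, 13)])
v9: WRITE b=47  (b history now [(8, 13), (9, 47)])
v10: WRITE a=32  (a history now [(2, 43), (5, 2), (6, 24), (10, 32)])
READ c @v6: history=[(1, 42), (3, 39), (4, 46), (7, 52)] -> pick v4 -> 46
READ a @v3: history=[(2, 43), (5, 2), (6, 24), (10, 32)] -> pick v2 -> 43
v11: WRITE a=1  (a history now [(2, 43), (5, 2), (6, 24), (10, 32), (11, 1)])
v12: WRITE a=31  (a history now [(2, 43), (5, 2), (6, 24), (10, 32), (11, 1), (12, 31)])
READ a @v4: history=[(2, 43), (5, 2), (6, 24), (10, 32), (11, 1), (12, 31)] -> pick v2 -> 43
v13: WRITE b=10  (b history now [(8, 13), (9, 47), (13, 10)])
v14: WRITE a=28  (a history now [(2, 43), (5, 2), (6, 24), (10, 32), (11, 1), (12, 31), (14, 28)])
v15: WRITE a=43  (a history now [(2, 43), (5, 2), (6, 24), (10, 32), (11, 1), (12, 31), (14, 28), (15, 43)])
v16: WRITE c=30  (c history now [(1, 42), (3, 39), (4, 46), (7, 52), (16, 30)])
v17: WRITE a=31  (a history now [(2, 43), (5, 2), (6, 24), (10, 32), (11, 1), (12, 31), (14, 28), (15, 43), (17, 31)])
v18: WRITE a=24  (a history now [(2, 43), (5, 2), (6, 24), (10, 32), (11, 1), (12, 31), (14, 28), (15, 43), (17, 31), (18, 24)])
v19: WRITE a=16  (a history now [(2, 43), (5, 2), (6, 24), (10, 32), (11, 1), (12, 31), (14, 28), (15, 43), (17, 31), (18, 24), (19, 16)])
v20: WRITE c=31  (c history now [(1, 42), (3, 39), (4, 46), (7, 52), (16, 30), (20, 31)])
READ b @v3: history=[(8, 13), (9, 47), (13, 10)] -> no version <= 3 -> NONE
v21: WRITE a=49  (a history now [(2, 43), (5, 2), (6, 24), (10, 32), (11, 1), (12, 31), (14, 28), (15, 43), (17, 31), (18, 24), (19, 16), (21, 49)])
v22: WRITE a=12  (a history now [(2, 43), (5, 2), (6, 24), (10, 32), (11, 1), (12, 31), (14, 28), (15, 43), (17, 31), (18, 24), (19, 16), (21, 49), (22, 12)])
v23: WRITE b=1  (b history now [(8, 13), (9, 47), (13, 10), (23, 1)])
v24: WRITE a=5  (a history now [(2, 43), (5, 2), (6, 24), (10, 32), (11, 1), (12, 31), (14, 28), (15, 43), (17, 31), (18, 24), (19, 16), (21, 49), (22, 12), (24, 5)])
v25: WRITE a=45  (a history now [(2, 43), (5, 2), (6, 24), (10, 32), (11, 1), (12, 31), (14, 28), (15, 43), (17, 31), (18, 24), (19, 16), (21, 49), (22, 12), (24, 5), (25, 45)])
v26: WRITE b=32  (b history now [(8, 13), (9, 47), (13, 10), (23, 1), (26, 32)])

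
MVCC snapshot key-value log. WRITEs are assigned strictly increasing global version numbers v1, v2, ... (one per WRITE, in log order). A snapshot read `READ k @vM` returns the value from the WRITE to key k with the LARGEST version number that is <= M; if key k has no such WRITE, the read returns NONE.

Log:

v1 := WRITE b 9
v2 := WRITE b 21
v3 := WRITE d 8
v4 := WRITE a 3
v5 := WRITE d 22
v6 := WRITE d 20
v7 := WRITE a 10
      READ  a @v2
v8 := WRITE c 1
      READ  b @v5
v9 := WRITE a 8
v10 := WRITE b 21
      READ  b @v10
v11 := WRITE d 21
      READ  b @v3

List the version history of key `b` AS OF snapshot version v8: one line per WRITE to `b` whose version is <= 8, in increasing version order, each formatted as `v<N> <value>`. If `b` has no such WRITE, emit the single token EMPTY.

Scan writes for key=b with version <= 8:
  v1 WRITE b 9 -> keep
  v2 WRITE b 21 -> keep
  v3 WRITE d 8 -> skip
  v4 WRITE a 3 -> skip
  v5 WRITE d 22 -> skip
  v6 WRITE d 20 -> skip
  v7 WRITE a 10 -> skip
  v8 WRITE c 1 -> skip
  v9 WRITE a 8 -> skip
  v10 WRITE b 21 -> drop (> snap)
  v11 WRITE d 21 -> skip
Collected: [(1, 9), (2, 21)]

Answer: v1 9
v2 21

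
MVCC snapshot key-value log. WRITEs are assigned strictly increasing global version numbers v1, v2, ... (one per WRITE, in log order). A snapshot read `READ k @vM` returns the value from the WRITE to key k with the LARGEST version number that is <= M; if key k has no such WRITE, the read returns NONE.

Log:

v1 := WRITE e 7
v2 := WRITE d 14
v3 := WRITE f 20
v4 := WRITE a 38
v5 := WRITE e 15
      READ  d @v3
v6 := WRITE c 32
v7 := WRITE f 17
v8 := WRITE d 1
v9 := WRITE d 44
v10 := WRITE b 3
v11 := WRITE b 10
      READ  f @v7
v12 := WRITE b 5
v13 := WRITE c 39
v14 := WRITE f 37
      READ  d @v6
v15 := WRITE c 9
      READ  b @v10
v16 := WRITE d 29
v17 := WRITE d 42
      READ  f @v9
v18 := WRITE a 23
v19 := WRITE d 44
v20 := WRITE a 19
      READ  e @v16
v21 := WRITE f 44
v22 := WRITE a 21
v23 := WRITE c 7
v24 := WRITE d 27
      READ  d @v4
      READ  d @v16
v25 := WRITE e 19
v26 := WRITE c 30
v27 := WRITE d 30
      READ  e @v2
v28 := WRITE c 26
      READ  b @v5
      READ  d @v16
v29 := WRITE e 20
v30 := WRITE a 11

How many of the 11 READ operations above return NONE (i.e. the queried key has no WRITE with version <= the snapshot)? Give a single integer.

Answer: 1

Derivation:
v1: WRITE e=7  (e history now [(1, 7)])
v2: WRITE d=14  (d history now [(2, 14)])
v3: WRITE f=20  (f history now [(3, 20)])
v4: WRITE a=38  (a history now [(4, 38)])
v5: WRITE e=15  (e history now [(1, 7), (5, 15)])
READ d @v3: history=[(2, 14)] -> pick v2 -> 14
v6: WRITE c=32  (c history now [(6, 32)])
v7: WRITE f=17  (f history now [(3, 20), (7, 17)])
v8: WRITE d=1  (d history now [(2, 14), (8, 1)])
v9: WRITE d=44  (d history now [(2, 14), (8, 1), (9, 44)])
v10: WRITE b=3  (b history now [(10, 3)])
v11: WRITE b=10  (b history now [(10, 3), (11, 10)])
READ f @v7: history=[(3, 20), (7, 17)] -> pick v7 -> 17
v12: WRITE b=5  (b history now [(10, 3), (11, 10), (12, 5)])
v13: WRITE c=39  (c history now [(6, 32), (13, 39)])
v14: WRITE f=37  (f history now [(3, 20), (7, 17), (14, 37)])
READ d @v6: history=[(2, 14), (8, 1), (9, 44)] -> pick v2 -> 14
v15: WRITE c=9  (c history now [(6, 32), (13, 39), (15, 9)])
READ b @v10: history=[(10, 3), (11, 10), (12, 5)] -> pick v10 -> 3
v16: WRITE d=29  (d history now [(2, 14), (8, 1), (9, 44), (16, 29)])
v17: WRITE d=42  (d history now [(2, 14), (8, 1), (9, 44), (16, 29), (17, 42)])
READ f @v9: history=[(3, 20), (7, 17), (14, 37)] -> pick v7 -> 17
v18: WRITE a=23  (a history now [(4, 38), (18, 23)])
v19: WRITE d=44  (d history now [(2, 14), (8, 1), (9, 44), (16, 29), (17, 42), (19, 44)])
v20: WRITE a=19  (a history now [(4, 38), (18, 23), (20, 19)])
READ e @v16: history=[(1, 7), (5, 15)] -> pick v5 -> 15
v21: WRITE f=44  (f history now [(3, 20), (7, 17), (14, 37), (21, 44)])
v22: WRITE a=21  (a history now [(4, 38), (18, 23), (20, 19), (22, 21)])
v23: WRITE c=7  (c history now [(6, 32), (13, 39), (15, 9), (23, 7)])
v24: WRITE d=27  (d history now [(2, 14), (8, 1), (9, 44), (16, 29), (17, 42), (19, 44), (24, 27)])
READ d @v4: history=[(2, 14), (8, 1), (9, 44), (16, 29), (17, 42), (19, 44), (24, 27)] -> pick v2 -> 14
READ d @v16: history=[(2, 14), (8, 1), (9, 44), (16, 29), (17, 42), (19, 44), (24, 27)] -> pick v16 -> 29
v25: WRITE e=19  (e history now [(1, 7), (5, 15), (25, 19)])
v26: WRITE c=30  (c history now [(6, 32), (13, 39), (15, 9), (23, 7), (26, 30)])
v27: WRITE d=30  (d history now [(2, 14), (8, 1), (9, 44), (16, 29), (17, 42), (19, 44), (24, 27), (27, 30)])
READ e @v2: history=[(1, 7), (5, 15), (25, 19)] -> pick v1 -> 7
v28: WRITE c=26  (c history now [(6, 32), (13, 39), (15, 9), (23, 7), (26, 30), (28, 26)])
READ b @v5: history=[(10, 3), (11, 10), (12, 5)] -> no version <= 5 -> NONE
READ d @v16: history=[(2, 14), (8, 1), (9, 44), (16, 29), (17, 42), (19, 44), (24, 27), (27, 30)] -> pick v16 -> 29
v29: WRITE e=20  (e history now [(1, 7), (5, 15), (25, 19), (29, 20)])
v30: WRITE a=11  (a history now [(4, 38), (18, 23), (20, 19), (22, 21), (30, 11)])
Read results in order: ['14', '17', '14', '3', '17', '15', '14', '29', '7', 'NONE', '29']
NONE count = 1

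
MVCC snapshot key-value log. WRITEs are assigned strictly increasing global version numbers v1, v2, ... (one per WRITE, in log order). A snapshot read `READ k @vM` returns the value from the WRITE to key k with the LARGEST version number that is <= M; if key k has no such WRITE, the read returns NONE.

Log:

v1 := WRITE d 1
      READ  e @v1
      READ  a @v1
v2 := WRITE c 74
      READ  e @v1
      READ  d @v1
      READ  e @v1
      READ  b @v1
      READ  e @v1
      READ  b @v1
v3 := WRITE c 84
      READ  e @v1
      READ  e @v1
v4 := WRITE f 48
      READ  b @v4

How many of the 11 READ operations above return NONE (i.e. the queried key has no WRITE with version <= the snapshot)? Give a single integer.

Answer: 10

Derivation:
v1: WRITE d=1  (d history now [(1, 1)])
READ e @v1: history=[] -> no version <= 1 -> NONE
READ a @v1: history=[] -> no version <= 1 -> NONE
v2: WRITE c=74  (c history now [(2, 74)])
READ e @v1: history=[] -> no version <= 1 -> NONE
READ d @v1: history=[(1, 1)] -> pick v1 -> 1
READ e @v1: history=[] -> no version <= 1 -> NONE
READ b @v1: history=[] -> no version <= 1 -> NONE
READ e @v1: history=[] -> no version <= 1 -> NONE
READ b @v1: history=[] -> no version <= 1 -> NONE
v3: WRITE c=84  (c history now [(2, 74), (3, 84)])
READ e @v1: history=[] -> no version <= 1 -> NONE
READ e @v1: history=[] -> no version <= 1 -> NONE
v4: WRITE f=48  (f history now [(4, 48)])
READ b @v4: history=[] -> no version <= 4 -> NONE
Read results in order: ['NONE', 'NONE', 'NONE', '1', 'NONE', 'NONE', 'NONE', 'NONE', 'NONE', 'NONE', 'NONE']
NONE count = 10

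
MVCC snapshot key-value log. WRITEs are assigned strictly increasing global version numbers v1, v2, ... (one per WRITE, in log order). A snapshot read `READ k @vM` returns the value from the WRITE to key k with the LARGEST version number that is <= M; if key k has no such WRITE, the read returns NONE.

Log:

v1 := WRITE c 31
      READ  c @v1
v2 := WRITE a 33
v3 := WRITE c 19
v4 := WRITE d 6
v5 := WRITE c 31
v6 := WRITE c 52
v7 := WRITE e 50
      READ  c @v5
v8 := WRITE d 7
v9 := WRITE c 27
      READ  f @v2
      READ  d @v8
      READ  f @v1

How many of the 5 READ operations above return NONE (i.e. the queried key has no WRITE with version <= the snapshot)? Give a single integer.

v1: WRITE c=31  (c history now [(1, 31)])
READ c @v1: history=[(1, 31)] -> pick v1 -> 31
v2: WRITE a=33  (a history now [(2, 33)])
v3: WRITE c=19  (c history now [(1, 31), (3, 19)])
v4: WRITE d=6  (d history now [(4, 6)])
v5: WRITE c=31  (c history now [(1, 31), (3, 19), (5, 31)])
v6: WRITE c=52  (c history now [(1, 31), (3, 19), (5, 31), (6, 52)])
v7: WRITE e=50  (e history now [(7, 50)])
READ c @v5: history=[(1, 31), (3, 19), (5, 31), (6, 52)] -> pick v5 -> 31
v8: WRITE d=7  (d history now [(4, 6), (8, 7)])
v9: WRITE c=27  (c history now [(1, 31), (3, 19), (5, 31), (6, 52), (9, 27)])
READ f @v2: history=[] -> no version <= 2 -> NONE
READ d @v8: history=[(4, 6), (8, 7)] -> pick v8 -> 7
READ f @v1: history=[] -> no version <= 1 -> NONE
Read results in order: ['31', '31', 'NONE', '7', 'NONE']
NONE count = 2

Answer: 2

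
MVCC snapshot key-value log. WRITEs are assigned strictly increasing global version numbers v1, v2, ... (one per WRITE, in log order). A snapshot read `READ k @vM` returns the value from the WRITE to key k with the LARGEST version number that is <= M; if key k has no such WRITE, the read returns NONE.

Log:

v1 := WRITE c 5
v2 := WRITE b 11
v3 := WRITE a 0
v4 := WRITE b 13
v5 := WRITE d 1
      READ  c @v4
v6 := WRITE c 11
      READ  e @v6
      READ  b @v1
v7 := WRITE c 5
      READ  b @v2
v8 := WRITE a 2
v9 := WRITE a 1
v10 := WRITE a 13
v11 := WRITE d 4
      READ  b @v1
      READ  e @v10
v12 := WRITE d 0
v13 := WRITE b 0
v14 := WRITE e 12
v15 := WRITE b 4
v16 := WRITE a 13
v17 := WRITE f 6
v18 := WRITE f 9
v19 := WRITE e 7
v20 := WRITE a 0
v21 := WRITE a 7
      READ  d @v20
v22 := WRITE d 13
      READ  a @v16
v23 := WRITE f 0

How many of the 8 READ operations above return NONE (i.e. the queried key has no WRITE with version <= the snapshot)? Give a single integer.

Answer: 4

Derivation:
v1: WRITE c=5  (c history now [(1, 5)])
v2: WRITE b=11  (b history now [(2, 11)])
v3: WRITE a=0  (a history now [(3, 0)])
v4: WRITE b=13  (b history now [(2, 11), (4, 13)])
v5: WRITE d=1  (d history now [(5, 1)])
READ c @v4: history=[(1, 5)] -> pick v1 -> 5
v6: WRITE c=11  (c history now [(1, 5), (6, 11)])
READ e @v6: history=[] -> no version <= 6 -> NONE
READ b @v1: history=[(2, 11), (4, 13)] -> no version <= 1 -> NONE
v7: WRITE c=5  (c history now [(1, 5), (6, 11), (7, 5)])
READ b @v2: history=[(2, 11), (4, 13)] -> pick v2 -> 11
v8: WRITE a=2  (a history now [(3, 0), (8, 2)])
v9: WRITE a=1  (a history now [(3, 0), (8, 2), (9, 1)])
v10: WRITE a=13  (a history now [(3, 0), (8, 2), (9, 1), (10, 13)])
v11: WRITE d=4  (d history now [(5, 1), (11, 4)])
READ b @v1: history=[(2, 11), (4, 13)] -> no version <= 1 -> NONE
READ e @v10: history=[] -> no version <= 10 -> NONE
v12: WRITE d=0  (d history now [(5, 1), (11, 4), (12, 0)])
v13: WRITE b=0  (b history now [(2, 11), (4, 13), (13, 0)])
v14: WRITE e=12  (e history now [(14, 12)])
v15: WRITE b=4  (b history now [(2, 11), (4, 13), (13, 0), (15, 4)])
v16: WRITE a=13  (a history now [(3, 0), (8, 2), (9, 1), (10, 13), (16, 13)])
v17: WRITE f=6  (f history now [(17, 6)])
v18: WRITE f=9  (f history now [(17, 6), (18, 9)])
v19: WRITE e=7  (e history now [(14, 12), (19, 7)])
v20: WRITE a=0  (a history now [(3, 0), (8, 2), (9, 1), (10, 13), (16, 13), (20, 0)])
v21: WRITE a=7  (a history now [(3, 0), (8, 2), (9, 1), (10, 13), (16, 13), (20, 0), (21, 7)])
READ d @v20: history=[(5, 1), (11, 4), (12, 0)] -> pick v12 -> 0
v22: WRITE d=13  (d history now [(5, 1), (11, 4), (12, 0), (22, 13)])
READ a @v16: history=[(3, 0), (8, 2), (9, 1), (10, 13), (16, 13), (20, 0), (21, 7)] -> pick v16 -> 13
v23: WRITE f=0  (f history now [(17, 6), (18, 9), (23, 0)])
Read results in order: ['5', 'NONE', 'NONE', '11', 'NONE', 'NONE', '0', '13']
NONE count = 4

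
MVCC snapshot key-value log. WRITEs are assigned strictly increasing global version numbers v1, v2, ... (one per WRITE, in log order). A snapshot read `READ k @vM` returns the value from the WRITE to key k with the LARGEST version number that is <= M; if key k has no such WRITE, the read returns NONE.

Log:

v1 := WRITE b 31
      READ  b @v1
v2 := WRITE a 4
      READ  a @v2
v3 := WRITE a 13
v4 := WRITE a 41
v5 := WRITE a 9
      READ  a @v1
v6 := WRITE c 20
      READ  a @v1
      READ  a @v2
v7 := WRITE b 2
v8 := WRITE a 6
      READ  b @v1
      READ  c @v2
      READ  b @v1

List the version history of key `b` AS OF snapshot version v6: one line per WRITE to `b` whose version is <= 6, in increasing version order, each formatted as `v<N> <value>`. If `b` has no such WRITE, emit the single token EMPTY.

Answer: v1 31

Derivation:
Scan writes for key=b with version <= 6:
  v1 WRITE b 31 -> keep
  v2 WRITE a 4 -> skip
  v3 WRITE a 13 -> skip
  v4 WRITE a 41 -> skip
  v5 WRITE a 9 -> skip
  v6 WRITE c 20 -> skip
  v7 WRITE b 2 -> drop (> snap)
  v8 WRITE a 6 -> skip
Collected: [(1, 31)]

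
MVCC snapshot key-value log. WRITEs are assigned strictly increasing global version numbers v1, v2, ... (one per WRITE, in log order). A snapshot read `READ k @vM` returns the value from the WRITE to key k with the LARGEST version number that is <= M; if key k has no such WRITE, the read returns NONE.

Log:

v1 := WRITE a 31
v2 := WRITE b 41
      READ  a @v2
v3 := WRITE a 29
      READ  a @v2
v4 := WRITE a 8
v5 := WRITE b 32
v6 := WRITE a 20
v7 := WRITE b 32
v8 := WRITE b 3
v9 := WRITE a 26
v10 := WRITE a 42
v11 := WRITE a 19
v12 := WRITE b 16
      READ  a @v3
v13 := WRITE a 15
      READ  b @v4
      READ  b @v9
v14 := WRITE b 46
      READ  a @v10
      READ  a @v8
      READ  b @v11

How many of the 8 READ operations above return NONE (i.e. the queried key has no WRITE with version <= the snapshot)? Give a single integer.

Answer: 0

Derivation:
v1: WRITE a=31  (a history now [(1, 31)])
v2: WRITE b=41  (b history now [(2, 41)])
READ a @v2: history=[(1, 31)] -> pick v1 -> 31
v3: WRITE a=29  (a history now [(1, 31), (3, 29)])
READ a @v2: history=[(1, 31), (3, 29)] -> pick v1 -> 31
v4: WRITE a=8  (a history now [(1, 31), (3, 29), (4, 8)])
v5: WRITE b=32  (b history now [(2, 41), (5, 32)])
v6: WRITE a=20  (a history now [(1, 31), (3, 29), (4, 8), (6, 20)])
v7: WRITE b=32  (b history now [(2, 41), (5, 32), (7, 32)])
v8: WRITE b=3  (b history now [(2, 41), (5, 32), (7, 32), (8, 3)])
v9: WRITE a=26  (a history now [(1, 31), (3, 29), (4, 8), (6, 20), (9, 26)])
v10: WRITE a=42  (a history now [(1, 31), (3, 29), (4, 8), (6, 20), (9, 26), (10, 42)])
v11: WRITE a=19  (a history now [(1, 31), (3, 29), (4, 8), (6, 20), (9, 26), (10, 42), (11, 19)])
v12: WRITE b=16  (b history now [(2, 41), (5, 32), (7, 32), (8, 3), (12, 16)])
READ a @v3: history=[(1, 31), (3, 29), (4, 8), (6, 20), (9, 26), (10, 42), (11, 19)] -> pick v3 -> 29
v13: WRITE a=15  (a history now [(1, 31), (3, 29), (4, 8), (6, 20), (9, 26), (10, 42), (11, 19), (13, 15)])
READ b @v4: history=[(2, 41), (5, 32), (7, 32), (8, 3), (12, 16)] -> pick v2 -> 41
READ b @v9: history=[(2, 41), (5, 32), (7, 32), (8, 3), (12, 16)] -> pick v8 -> 3
v14: WRITE b=46  (b history now [(2, 41), (5, 32), (7, 32), (8, 3), (12, 16), (14, 46)])
READ a @v10: history=[(1, 31), (3, 29), (4, 8), (6, 20), (9, 26), (10, 42), (11, 19), (13, 15)] -> pick v10 -> 42
READ a @v8: history=[(1, 31), (3, 29), (4, 8), (6, 20), (9, 26), (10, 42), (11, 19), (13, 15)] -> pick v6 -> 20
READ b @v11: history=[(2, 41), (5, 32), (7, 32), (8, 3), (12, 16), (14, 46)] -> pick v8 -> 3
Read results in order: ['31', '31', '29', '41', '3', '42', '20', '3']
NONE count = 0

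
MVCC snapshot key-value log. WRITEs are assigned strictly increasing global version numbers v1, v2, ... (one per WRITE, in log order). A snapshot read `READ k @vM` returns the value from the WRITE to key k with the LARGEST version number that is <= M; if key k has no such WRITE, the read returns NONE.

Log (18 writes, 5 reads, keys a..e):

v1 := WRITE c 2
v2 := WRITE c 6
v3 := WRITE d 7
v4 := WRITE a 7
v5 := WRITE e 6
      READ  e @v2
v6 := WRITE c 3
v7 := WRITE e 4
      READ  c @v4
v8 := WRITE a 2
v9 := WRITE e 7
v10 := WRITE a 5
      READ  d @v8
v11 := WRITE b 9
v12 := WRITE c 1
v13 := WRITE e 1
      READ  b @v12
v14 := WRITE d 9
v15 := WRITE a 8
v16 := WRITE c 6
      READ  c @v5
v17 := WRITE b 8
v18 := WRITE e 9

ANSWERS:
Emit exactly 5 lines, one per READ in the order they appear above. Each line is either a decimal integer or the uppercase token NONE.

Answer: NONE
6
7
9
6

Derivation:
v1: WRITE c=2  (c history now [(1, 2)])
v2: WRITE c=6  (c history now [(1, 2), (2, 6)])
v3: WRITE d=7  (d history now [(3, 7)])
v4: WRITE a=7  (a history now [(4, 7)])
v5: WRITE e=6  (e history now [(5, 6)])
READ e @v2: history=[(5, 6)] -> no version <= 2 -> NONE
v6: WRITE c=3  (c history now [(1, 2), (2, 6), (6, 3)])
v7: WRITE e=4  (e history now [(5, 6), (7, 4)])
READ c @v4: history=[(1, 2), (2, 6), (6, 3)] -> pick v2 -> 6
v8: WRITE a=2  (a history now [(4, 7), (8, 2)])
v9: WRITE e=7  (e history now [(5, 6), (7, 4), (9, 7)])
v10: WRITE a=5  (a history now [(4, 7), (8, 2), (10, 5)])
READ d @v8: history=[(3, 7)] -> pick v3 -> 7
v11: WRITE b=9  (b history now [(11, 9)])
v12: WRITE c=1  (c history now [(1, 2), (2, 6), (6, 3), (12, 1)])
v13: WRITE e=1  (e history now [(5, 6), (7, 4), (9, 7), (13, 1)])
READ b @v12: history=[(11, 9)] -> pick v11 -> 9
v14: WRITE d=9  (d history now [(3, 7), (14, 9)])
v15: WRITE a=8  (a history now [(4, 7), (8, 2), (10, 5), (15, 8)])
v16: WRITE c=6  (c history now [(1, 2), (2, 6), (6, 3), (12, 1), (16, 6)])
READ c @v5: history=[(1, 2), (2, 6), (6, 3), (12, 1), (16, 6)] -> pick v2 -> 6
v17: WRITE b=8  (b history now [(11, 9), (17, 8)])
v18: WRITE e=9  (e history now [(5, 6), (7, 4), (9, 7), (13, 1), (18, 9)])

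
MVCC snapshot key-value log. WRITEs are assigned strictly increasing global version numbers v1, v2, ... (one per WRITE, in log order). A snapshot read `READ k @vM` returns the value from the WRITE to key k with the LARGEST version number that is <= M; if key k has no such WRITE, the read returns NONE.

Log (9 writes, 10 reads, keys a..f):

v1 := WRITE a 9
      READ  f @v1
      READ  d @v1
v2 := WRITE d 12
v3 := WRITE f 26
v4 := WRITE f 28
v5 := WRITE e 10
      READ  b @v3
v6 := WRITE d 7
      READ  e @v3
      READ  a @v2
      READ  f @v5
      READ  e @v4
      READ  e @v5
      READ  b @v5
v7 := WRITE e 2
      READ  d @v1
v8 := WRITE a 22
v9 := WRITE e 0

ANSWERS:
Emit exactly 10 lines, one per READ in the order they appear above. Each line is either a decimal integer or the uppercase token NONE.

Answer: NONE
NONE
NONE
NONE
9
28
NONE
10
NONE
NONE

Derivation:
v1: WRITE a=9  (a history now [(1, 9)])
READ f @v1: history=[] -> no version <= 1 -> NONE
READ d @v1: history=[] -> no version <= 1 -> NONE
v2: WRITE d=12  (d history now [(2, 12)])
v3: WRITE f=26  (f history now [(3, 26)])
v4: WRITE f=28  (f history now [(3, 26), (4, 28)])
v5: WRITE e=10  (e history now [(5, 10)])
READ b @v3: history=[] -> no version <= 3 -> NONE
v6: WRITE d=7  (d history now [(2, 12), (6, 7)])
READ e @v3: history=[(5, 10)] -> no version <= 3 -> NONE
READ a @v2: history=[(1, 9)] -> pick v1 -> 9
READ f @v5: history=[(3, 26), (4, 28)] -> pick v4 -> 28
READ e @v4: history=[(5, 10)] -> no version <= 4 -> NONE
READ e @v5: history=[(5, 10)] -> pick v5 -> 10
READ b @v5: history=[] -> no version <= 5 -> NONE
v7: WRITE e=2  (e history now [(5, 10), (7, 2)])
READ d @v1: history=[(2, 12), (6, 7)] -> no version <= 1 -> NONE
v8: WRITE a=22  (a history now [(1, 9), (8, 22)])
v9: WRITE e=0  (e history now [(5, 10), (7, 2), (9, 0)])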